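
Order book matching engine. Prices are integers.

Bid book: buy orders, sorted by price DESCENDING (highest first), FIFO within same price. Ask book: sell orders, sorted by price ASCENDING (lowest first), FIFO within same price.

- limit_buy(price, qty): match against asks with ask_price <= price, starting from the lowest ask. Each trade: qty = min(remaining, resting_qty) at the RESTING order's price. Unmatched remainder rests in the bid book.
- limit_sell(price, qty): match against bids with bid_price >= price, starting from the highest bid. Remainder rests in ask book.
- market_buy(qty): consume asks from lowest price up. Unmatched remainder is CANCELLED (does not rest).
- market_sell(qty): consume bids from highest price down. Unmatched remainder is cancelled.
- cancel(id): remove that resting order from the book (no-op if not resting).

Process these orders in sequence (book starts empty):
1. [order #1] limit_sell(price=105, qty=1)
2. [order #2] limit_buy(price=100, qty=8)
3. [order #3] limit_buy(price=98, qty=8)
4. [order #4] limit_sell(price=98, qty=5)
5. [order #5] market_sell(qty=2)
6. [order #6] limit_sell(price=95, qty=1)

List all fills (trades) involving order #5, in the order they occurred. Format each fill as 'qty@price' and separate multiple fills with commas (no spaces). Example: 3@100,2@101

Answer: 2@100

Derivation:
After op 1 [order #1] limit_sell(price=105, qty=1): fills=none; bids=[-] asks=[#1:1@105]
After op 2 [order #2] limit_buy(price=100, qty=8): fills=none; bids=[#2:8@100] asks=[#1:1@105]
After op 3 [order #3] limit_buy(price=98, qty=8): fills=none; bids=[#2:8@100 #3:8@98] asks=[#1:1@105]
After op 4 [order #4] limit_sell(price=98, qty=5): fills=#2x#4:5@100; bids=[#2:3@100 #3:8@98] asks=[#1:1@105]
After op 5 [order #5] market_sell(qty=2): fills=#2x#5:2@100; bids=[#2:1@100 #3:8@98] asks=[#1:1@105]
After op 6 [order #6] limit_sell(price=95, qty=1): fills=#2x#6:1@100; bids=[#3:8@98] asks=[#1:1@105]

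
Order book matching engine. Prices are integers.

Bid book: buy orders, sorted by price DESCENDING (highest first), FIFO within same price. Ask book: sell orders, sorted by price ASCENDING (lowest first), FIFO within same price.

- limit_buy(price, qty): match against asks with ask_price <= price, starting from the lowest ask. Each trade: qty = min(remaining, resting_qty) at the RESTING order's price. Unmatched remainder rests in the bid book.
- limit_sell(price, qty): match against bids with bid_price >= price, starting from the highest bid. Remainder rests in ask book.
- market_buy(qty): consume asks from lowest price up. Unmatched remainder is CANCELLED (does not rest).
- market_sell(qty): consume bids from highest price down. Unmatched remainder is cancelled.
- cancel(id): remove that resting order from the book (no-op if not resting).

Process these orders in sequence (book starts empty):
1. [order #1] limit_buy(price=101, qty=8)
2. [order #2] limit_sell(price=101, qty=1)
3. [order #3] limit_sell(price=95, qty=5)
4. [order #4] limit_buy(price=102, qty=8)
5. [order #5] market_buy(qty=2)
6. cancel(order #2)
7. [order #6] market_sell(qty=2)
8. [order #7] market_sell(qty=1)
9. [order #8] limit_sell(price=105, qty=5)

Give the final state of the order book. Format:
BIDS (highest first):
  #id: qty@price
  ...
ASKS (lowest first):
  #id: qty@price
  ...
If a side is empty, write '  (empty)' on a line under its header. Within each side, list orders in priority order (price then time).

After op 1 [order #1] limit_buy(price=101, qty=8): fills=none; bids=[#1:8@101] asks=[-]
After op 2 [order #2] limit_sell(price=101, qty=1): fills=#1x#2:1@101; bids=[#1:7@101] asks=[-]
After op 3 [order #3] limit_sell(price=95, qty=5): fills=#1x#3:5@101; bids=[#1:2@101] asks=[-]
After op 4 [order #4] limit_buy(price=102, qty=8): fills=none; bids=[#4:8@102 #1:2@101] asks=[-]
After op 5 [order #5] market_buy(qty=2): fills=none; bids=[#4:8@102 #1:2@101] asks=[-]
After op 6 cancel(order #2): fills=none; bids=[#4:8@102 #1:2@101] asks=[-]
After op 7 [order #6] market_sell(qty=2): fills=#4x#6:2@102; bids=[#4:6@102 #1:2@101] asks=[-]
After op 8 [order #7] market_sell(qty=1): fills=#4x#7:1@102; bids=[#4:5@102 #1:2@101] asks=[-]
After op 9 [order #8] limit_sell(price=105, qty=5): fills=none; bids=[#4:5@102 #1:2@101] asks=[#8:5@105]

Answer: BIDS (highest first):
  #4: 5@102
  #1: 2@101
ASKS (lowest first):
  #8: 5@105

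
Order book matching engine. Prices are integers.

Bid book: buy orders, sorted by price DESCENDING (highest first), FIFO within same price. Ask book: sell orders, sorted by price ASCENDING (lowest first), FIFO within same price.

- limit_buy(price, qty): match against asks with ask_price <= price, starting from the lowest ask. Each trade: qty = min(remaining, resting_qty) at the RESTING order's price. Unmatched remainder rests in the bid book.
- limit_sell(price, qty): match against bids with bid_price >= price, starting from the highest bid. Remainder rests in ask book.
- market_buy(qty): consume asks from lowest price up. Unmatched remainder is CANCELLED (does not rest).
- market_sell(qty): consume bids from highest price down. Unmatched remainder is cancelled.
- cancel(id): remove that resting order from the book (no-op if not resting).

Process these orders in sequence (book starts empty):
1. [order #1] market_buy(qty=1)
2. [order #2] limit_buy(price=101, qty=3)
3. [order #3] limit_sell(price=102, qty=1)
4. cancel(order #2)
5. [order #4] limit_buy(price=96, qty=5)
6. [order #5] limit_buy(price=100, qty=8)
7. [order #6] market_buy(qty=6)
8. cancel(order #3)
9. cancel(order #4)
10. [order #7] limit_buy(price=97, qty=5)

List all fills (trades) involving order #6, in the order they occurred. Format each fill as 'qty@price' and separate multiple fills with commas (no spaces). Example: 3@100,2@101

After op 1 [order #1] market_buy(qty=1): fills=none; bids=[-] asks=[-]
After op 2 [order #2] limit_buy(price=101, qty=3): fills=none; bids=[#2:3@101] asks=[-]
After op 3 [order #3] limit_sell(price=102, qty=1): fills=none; bids=[#2:3@101] asks=[#3:1@102]
After op 4 cancel(order #2): fills=none; bids=[-] asks=[#3:1@102]
After op 5 [order #4] limit_buy(price=96, qty=5): fills=none; bids=[#4:5@96] asks=[#3:1@102]
After op 6 [order #5] limit_buy(price=100, qty=8): fills=none; bids=[#5:8@100 #4:5@96] asks=[#3:1@102]
After op 7 [order #6] market_buy(qty=6): fills=#6x#3:1@102; bids=[#5:8@100 #4:5@96] asks=[-]
After op 8 cancel(order #3): fills=none; bids=[#5:8@100 #4:5@96] asks=[-]
After op 9 cancel(order #4): fills=none; bids=[#5:8@100] asks=[-]
After op 10 [order #7] limit_buy(price=97, qty=5): fills=none; bids=[#5:8@100 #7:5@97] asks=[-]

Answer: 1@102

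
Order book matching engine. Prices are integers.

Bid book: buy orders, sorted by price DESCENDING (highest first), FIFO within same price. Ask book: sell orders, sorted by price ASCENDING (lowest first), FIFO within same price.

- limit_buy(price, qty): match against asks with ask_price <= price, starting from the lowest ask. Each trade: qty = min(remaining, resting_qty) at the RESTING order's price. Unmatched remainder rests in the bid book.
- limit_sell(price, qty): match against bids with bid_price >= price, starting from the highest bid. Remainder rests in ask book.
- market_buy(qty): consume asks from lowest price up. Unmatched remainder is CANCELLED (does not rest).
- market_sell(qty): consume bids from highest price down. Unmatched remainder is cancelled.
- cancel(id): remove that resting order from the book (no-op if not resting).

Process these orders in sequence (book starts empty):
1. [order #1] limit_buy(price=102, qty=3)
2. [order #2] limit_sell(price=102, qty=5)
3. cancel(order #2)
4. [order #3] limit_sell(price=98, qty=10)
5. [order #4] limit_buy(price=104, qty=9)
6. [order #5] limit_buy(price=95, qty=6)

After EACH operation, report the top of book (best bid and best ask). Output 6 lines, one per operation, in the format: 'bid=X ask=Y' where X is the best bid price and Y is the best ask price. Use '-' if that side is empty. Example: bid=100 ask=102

After op 1 [order #1] limit_buy(price=102, qty=3): fills=none; bids=[#1:3@102] asks=[-]
After op 2 [order #2] limit_sell(price=102, qty=5): fills=#1x#2:3@102; bids=[-] asks=[#2:2@102]
After op 3 cancel(order #2): fills=none; bids=[-] asks=[-]
After op 4 [order #3] limit_sell(price=98, qty=10): fills=none; bids=[-] asks=[#3:10@98]
After op 5 [order #4] limit_buy(price=104, qty=9): fills=#4x#3:9@98; bids=[-] asks=[#3:1@98]
After op 6 [order #5] limit_buy(price=95, qty=6): fills=none; bids=[#5:6@95] asks=[#3:1@98]

Answer: bid=102 ask=-
bid=- ask=102
bid=- ask=-
bid=- ask=98
bid=- ask=98
bid=95 ask=98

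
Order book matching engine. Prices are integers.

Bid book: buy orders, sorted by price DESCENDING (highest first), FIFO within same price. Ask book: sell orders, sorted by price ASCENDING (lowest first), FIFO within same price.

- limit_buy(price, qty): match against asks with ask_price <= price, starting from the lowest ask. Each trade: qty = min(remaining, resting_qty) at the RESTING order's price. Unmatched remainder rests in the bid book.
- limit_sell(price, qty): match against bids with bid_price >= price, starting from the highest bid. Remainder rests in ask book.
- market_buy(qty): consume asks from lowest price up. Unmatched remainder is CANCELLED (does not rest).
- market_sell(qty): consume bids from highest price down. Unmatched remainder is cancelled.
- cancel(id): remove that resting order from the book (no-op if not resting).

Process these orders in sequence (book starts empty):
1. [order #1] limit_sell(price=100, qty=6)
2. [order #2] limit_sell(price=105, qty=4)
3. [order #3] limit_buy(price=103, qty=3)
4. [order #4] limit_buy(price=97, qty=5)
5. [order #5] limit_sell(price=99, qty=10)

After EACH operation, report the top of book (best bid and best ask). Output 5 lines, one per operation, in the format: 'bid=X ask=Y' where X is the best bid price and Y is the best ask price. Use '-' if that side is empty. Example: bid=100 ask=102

Answer: bid=- ask=100
bid=- ask=100
bid=- ask=100
bid=97 ask=100
bid=97 ask=99

Derivation:
After op 1 [order #1] limit_sell(price=100, qty=6): fills=none; bids=[-] asks=[#1:6@100]
After op 2 [order #2] limit_sell(price=105, qty=4): fills=none; bids=[-] asks=[#1:6@100 #2:4@105]
After op 3 [order #3] limit_buy(price=103, qty=3): fills=#3x#1:3@100; bids=[-] asks=[#1:3@100 #2:4@105]
After op 4 [order #4] limit_buy(price=97, qty=5): fills=none; bids=[#4:5@97] asks=[#1:3@100 #2:4@105]
After op 5 [order #5] limit_sell(price=99, qty=10): fills=none; bids=[#4:5@97] asks=[#5:10@99 #1:3@100 #2:4@105]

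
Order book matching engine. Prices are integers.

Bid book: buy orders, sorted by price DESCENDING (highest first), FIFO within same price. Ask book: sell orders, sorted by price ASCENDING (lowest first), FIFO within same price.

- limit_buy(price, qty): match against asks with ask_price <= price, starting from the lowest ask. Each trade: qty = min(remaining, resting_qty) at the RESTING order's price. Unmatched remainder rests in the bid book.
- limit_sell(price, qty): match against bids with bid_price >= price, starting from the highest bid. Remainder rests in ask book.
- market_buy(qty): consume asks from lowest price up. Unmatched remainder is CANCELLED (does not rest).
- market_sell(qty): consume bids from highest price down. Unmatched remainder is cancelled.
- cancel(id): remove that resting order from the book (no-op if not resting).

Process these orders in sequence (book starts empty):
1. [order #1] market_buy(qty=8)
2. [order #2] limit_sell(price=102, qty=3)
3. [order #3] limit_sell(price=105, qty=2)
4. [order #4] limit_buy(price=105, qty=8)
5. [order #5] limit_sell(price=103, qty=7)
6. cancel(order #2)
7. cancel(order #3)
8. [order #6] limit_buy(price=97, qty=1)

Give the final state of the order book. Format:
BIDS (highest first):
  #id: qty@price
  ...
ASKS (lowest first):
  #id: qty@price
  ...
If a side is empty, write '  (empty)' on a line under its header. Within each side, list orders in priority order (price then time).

Answer: BIDS (highest first):
  #6: 1@97
ASKS (lowest first):
  #5: 4@103

Derivation:
After op 1 [order #1] market_buy(qty=8): fills=none; bids=[-] asks=[-]
After op 2 [order #2] limit_sell(price=102, qty=3): fills=none; bids=[-] asks=[#2:3@102]
After op 3 [order #3] limit_sell(price=105, qty=2): fills=none; bids=[-] asks=[#2:3@102 #3:2@105]
After op 4 [order #4] limit_buy(price=105, qty=8): fills=#4x#2:3@102 #4x#3:2@105; bids=[#4:3@105] asks=[-]
After op 5 [order #5] limit_sell(price=103, qty=7): fills=#4x#5:3@105; bids=[-] asks=[#5:4@103]
After op 6 cancel(order #2): fills=none; bids=[-] asks=[#5:4@103]
After op 7 cancel(order #3): fills=none; bids=[-] asks=[#5:4@103]
After op 8 [order #6] limit_buy(price=97, qty=1): fills=none; bids=[#6:1@97] asks=[#5:4@103]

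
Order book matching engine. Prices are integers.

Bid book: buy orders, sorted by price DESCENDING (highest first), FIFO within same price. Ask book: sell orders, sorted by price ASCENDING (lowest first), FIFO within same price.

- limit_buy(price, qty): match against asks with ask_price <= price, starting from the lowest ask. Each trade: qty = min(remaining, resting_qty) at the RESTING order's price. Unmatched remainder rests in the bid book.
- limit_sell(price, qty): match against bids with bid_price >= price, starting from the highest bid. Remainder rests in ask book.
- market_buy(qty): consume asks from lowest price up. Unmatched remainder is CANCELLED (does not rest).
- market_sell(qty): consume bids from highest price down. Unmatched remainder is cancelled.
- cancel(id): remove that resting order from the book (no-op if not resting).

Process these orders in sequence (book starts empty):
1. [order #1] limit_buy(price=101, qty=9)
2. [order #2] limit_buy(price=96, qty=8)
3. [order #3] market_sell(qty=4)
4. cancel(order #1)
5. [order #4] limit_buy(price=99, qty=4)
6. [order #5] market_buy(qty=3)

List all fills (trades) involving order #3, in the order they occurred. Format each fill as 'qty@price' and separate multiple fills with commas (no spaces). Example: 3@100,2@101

Answer: 4@101

Derivation:
After op 1 [order #1] limit_buy(price=101, qty=9): fills=none; bids=[#1:9@101] asks=[-]
After op 2 [order #2] limit_buy(price=96, qty=8): fills=none; bids=[#1:9@101 #2:8@96] asks=[-]
After op 3 [order #3] market_sell(qty=4): fills=#1x#3:4@101; bids=[#1:5@101 #2:8@96] asks=[-]
After op 4 cancel(order #1): fills=none; bids=[#2:8@96] asks=[-]
After op 5 [order #4] limit_buy(price=99, qty=4): fills=none; bids=[#4:4@99 #2:8@96] asks=[-]
After op 6 [order #5] market_buy(qty=3): fills=none; bids=[#4:4@99 #2:8@96] asks=[-]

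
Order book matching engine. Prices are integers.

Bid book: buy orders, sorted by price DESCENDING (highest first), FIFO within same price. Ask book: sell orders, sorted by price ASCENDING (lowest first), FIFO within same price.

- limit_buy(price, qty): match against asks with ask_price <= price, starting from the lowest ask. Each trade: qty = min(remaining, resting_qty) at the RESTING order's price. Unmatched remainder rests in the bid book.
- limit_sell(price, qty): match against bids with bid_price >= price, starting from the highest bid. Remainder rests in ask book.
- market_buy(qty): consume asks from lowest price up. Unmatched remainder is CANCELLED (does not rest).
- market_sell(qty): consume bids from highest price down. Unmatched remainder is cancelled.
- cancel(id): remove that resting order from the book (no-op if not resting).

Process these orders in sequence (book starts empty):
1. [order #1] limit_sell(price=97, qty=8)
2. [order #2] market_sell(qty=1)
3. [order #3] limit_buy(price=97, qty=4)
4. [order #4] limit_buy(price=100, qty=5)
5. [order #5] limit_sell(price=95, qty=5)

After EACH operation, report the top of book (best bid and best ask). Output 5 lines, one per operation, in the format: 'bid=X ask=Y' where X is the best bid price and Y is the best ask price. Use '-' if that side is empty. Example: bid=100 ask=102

After op 1 [order #1] limit_sell(price=97, qty=8): fills=none; bids=[-] asks=[#1:8@97]
After op 2 [order #2] market_sell(qty=1): fills=none; bids=[-] asks=[#1:8@97]
After op 3 [order #3] limit_buy(price=97, qty=4): fills=#3x#1:4@97; bids=[-] asks=[#1:4@97]
After op 4 [order #4] limit_buy(price=100, qty=5): fills=#4x#1:4@97; bids=[#4:1@100] asks=[-]
After op 5 [order #5] limit_sell(price=95, qty=5): fills=#4x#5:1@100; bids=[-] asks=[#5:4@95]

Answer: bid=- ask=97
bid=- ask=97
bid=- ask=97
bid=100 ask=-
bid=- ask=95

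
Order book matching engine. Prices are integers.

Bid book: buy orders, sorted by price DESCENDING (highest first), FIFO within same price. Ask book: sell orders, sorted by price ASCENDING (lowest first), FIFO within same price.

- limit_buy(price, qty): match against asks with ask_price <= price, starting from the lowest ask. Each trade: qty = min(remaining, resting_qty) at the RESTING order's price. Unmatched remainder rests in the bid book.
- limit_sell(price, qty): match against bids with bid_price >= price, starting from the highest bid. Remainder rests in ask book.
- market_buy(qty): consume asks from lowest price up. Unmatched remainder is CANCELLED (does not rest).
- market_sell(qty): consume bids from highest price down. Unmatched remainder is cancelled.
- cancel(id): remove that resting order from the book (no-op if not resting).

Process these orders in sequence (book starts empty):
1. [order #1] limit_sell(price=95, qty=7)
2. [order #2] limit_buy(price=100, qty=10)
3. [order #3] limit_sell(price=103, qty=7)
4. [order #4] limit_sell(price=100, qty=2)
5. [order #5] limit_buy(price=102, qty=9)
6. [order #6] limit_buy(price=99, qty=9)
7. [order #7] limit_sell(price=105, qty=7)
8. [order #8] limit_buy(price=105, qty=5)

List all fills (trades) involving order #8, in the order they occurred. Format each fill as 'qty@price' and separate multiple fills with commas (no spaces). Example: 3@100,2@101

Answer: 5@103

Derivation:
After op 1 [order #1] limit_sell(price=95, qty=7): fills=none; bids=[-] asks=[#1:7@95]
After op 2 [order #2] limit_buy(price=100, qty=10): fills=#2x#1:7@95; bids=[#2:3@100] asks=[-]
After op 3 [order #3] limit_sell(price=103, qty=7): fills=none; bids=[#2:3@100] asks=[#3:7@103]
After op 4 [order #4] limit_sell(price=100, qty=2): fills=#2x#4:2@100; bids=[#2:1@100] asks=[#3:7@103]
After op 5 [order #5] limit_buy(price=102, qty=9): fills=none; bids=[#5:9@102 #2:1@100] asks=[#3:7@103]
After op 6 [order #6] limit_buy(price=99, qty=9): fills=none; bids=[#5:9@102 #2:1@100 #6:9@99] asks=[#3:7@103]
After op 7 [order #7] limit_sell(price=105, qty=7): fills=none; bids=[#5:9@102 #2:1@100 #6:9@99] asks=[#3:7@103 #7:7@105]
After op 8 [order #8] limit_buy(price=105, qty=5): fills=#8x#3:5@103; bids=[#5:9@102 #2:1@100 #6:9@99] asks=[#3:2@103 #7:7@105]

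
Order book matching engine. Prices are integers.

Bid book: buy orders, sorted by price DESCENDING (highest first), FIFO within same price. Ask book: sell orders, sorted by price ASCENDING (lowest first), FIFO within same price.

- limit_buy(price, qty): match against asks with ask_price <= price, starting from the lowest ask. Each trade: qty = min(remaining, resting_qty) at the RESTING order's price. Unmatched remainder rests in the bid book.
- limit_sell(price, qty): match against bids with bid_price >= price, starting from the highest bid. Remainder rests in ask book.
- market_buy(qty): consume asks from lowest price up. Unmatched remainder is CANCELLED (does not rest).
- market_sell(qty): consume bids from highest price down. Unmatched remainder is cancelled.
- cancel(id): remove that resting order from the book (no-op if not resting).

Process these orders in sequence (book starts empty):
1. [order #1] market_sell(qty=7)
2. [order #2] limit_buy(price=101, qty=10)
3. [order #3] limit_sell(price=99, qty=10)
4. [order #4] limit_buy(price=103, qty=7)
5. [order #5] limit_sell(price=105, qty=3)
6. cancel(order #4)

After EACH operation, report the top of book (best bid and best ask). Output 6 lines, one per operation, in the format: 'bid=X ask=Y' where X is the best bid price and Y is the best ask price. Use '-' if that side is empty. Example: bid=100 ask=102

After op 1 [order #1] market_sell(qty=7): fills=none; bids=[-] asks=[-]
After op 2 [order #2] limit_buy(price=101, qty=10): fills=none; bids=[#2:10@101] asks=[-]
After op 3 [order #3] limit_sell(price=99, qty=10): fills=#2x#3:10@101; bids=[-] asks=[-]
After op 4 [order #4] limit_buy(price=103, qty=7): fills=none; bids=[#4:7@103] asks=[-]
After op 5 [order #5] limit_sell(price=105, qty=3): fills=none; bids=[#4:7@103] asks=[#5:3@105]
After op 6 cancel(order #4): fills=none; bids=[-] asks=[#5:3@105]

Answer: bid=- ask=-
bid=101 ask=-
bid=- ask=-
bid=103 ask=-
bid=103 ask=105
bid=- ask=105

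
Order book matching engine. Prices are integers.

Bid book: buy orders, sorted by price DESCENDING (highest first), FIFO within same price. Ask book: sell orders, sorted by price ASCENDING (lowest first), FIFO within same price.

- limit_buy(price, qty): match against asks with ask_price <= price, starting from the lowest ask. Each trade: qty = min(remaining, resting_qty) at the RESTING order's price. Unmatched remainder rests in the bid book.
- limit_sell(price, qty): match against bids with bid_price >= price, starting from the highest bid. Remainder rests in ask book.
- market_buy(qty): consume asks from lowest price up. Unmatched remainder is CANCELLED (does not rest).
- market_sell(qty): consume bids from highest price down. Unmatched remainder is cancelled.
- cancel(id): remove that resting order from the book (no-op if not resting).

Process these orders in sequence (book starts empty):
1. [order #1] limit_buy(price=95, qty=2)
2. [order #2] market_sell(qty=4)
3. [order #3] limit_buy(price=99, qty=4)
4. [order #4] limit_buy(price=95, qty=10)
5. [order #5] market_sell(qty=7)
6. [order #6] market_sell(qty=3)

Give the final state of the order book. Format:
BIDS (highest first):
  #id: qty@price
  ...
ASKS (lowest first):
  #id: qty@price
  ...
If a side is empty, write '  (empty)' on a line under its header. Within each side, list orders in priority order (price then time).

After op 1 [order #1] limit_buy(price=95, qty=2): fills=none; bids=[#1:2@95] asks=[-]
After op 2 [order #2] market_sell(qty=4): fills=#1x#2:2@95; bids=[-] asks=[-]
After op 3 [order #3] limit_buy(price=99, qty=4): fills=none; bids=[#3:4@99] asks=[-]
After op 4 [order #4] limit_buy(price=95, qty=10): fills=none; bids=[#3:4@99 #4:10@95] asks=[-]
After op 5 [order #5] market_sell(qty=7): fills=#3x#5:4@99 #4x#5:3@95; bids=[#4:7@95] asks=[-]
After op 6 [order #6] market_sell(qty=3): fills=#4x#6:3@95; bids=[#4:4@95] asks=[-]

Answer: BIDS (highest first):
  #4: 4@95
ASKS (lowest first):
  (empty)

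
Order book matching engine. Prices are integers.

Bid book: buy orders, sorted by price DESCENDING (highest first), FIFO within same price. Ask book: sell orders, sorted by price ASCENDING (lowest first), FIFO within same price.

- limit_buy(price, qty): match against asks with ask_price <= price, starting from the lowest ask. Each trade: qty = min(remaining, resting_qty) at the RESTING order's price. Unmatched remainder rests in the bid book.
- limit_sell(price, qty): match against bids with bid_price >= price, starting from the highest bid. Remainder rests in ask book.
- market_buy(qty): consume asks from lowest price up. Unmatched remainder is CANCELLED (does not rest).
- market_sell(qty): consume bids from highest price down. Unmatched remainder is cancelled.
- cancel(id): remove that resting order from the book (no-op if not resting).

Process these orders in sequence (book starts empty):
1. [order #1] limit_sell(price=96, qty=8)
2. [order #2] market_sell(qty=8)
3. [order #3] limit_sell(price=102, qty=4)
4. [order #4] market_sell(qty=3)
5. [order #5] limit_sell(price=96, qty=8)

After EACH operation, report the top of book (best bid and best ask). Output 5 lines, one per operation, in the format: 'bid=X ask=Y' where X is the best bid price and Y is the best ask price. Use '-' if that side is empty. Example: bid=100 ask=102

Answer: bid=- ask=96
bid=- ask=96
bid=- ask=96
bid=- ask=96
bid=- ask=96

Derivation:
After op 1 [order #1] limit_sell(price=96, qty=8): fills=none; bids=[-] asks=[#1:8@96]
After op 2 [order #2] market_sell(qty=8): fills=none; bids=[-] asks=[#1:8@96]
After op 3 [order #3] limit_sell(price=102, qty=4): fills=none; bids=[-] asks=[#1:8@96 #3:4@102]
After op 4 [order #4] market_sell(qty=3): fills=none; bids=[-] asks=[#1:8@96 #3:4@102]
After op 5 [order #5] limit_sell(price=96, qty=8): fills=none; bids=[-] asks=[#1:8@96 #5:8@96 #3:4@102]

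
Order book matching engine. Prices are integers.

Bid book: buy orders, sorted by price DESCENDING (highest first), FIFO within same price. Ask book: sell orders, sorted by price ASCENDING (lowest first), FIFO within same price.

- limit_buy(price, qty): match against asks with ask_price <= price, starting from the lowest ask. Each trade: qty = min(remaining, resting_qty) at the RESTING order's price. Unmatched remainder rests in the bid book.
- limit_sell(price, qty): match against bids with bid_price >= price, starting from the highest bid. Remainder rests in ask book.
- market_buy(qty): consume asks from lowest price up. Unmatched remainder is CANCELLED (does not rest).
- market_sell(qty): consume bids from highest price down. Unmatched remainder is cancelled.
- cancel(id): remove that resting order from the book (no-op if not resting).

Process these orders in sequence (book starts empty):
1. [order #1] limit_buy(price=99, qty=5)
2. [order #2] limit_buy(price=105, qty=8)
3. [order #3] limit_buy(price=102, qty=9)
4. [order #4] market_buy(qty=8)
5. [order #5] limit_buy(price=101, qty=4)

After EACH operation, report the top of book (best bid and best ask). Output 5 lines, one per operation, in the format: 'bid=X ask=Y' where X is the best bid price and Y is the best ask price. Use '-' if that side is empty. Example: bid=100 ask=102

After op 1 [order #1] limit_buy(price=99, qty=5): fills=none; bids=[#1:5@99] asks=[-]
After op 2 [order #2] limit_buy(price=105, qty=8): fills=none; bids=[#2:8@105 #1:5@99] asks=[-]
After op 3 [order #3] limit_buy(price=102, qty=9): fills=none; bids=[#2:8@105 #3:9@102 #1:5@99] asks=[-]
After op 4 [order #4] market_buy(qty=8): fills=none; bids=[#2:8@105 #3:9@102 #1:5@99] asks=[-]
After op 5 [order #5] limit_buy(price=101, qty=4): fills=none; bids=[#2:8@105 #3:9@102 #5:4@101 #1:5@99] asks=[-]

Answer: bid=99 ask=-
bid=105 ask=-
bid=105 ask=-
bid=105 ask=-
bid=105 ask=-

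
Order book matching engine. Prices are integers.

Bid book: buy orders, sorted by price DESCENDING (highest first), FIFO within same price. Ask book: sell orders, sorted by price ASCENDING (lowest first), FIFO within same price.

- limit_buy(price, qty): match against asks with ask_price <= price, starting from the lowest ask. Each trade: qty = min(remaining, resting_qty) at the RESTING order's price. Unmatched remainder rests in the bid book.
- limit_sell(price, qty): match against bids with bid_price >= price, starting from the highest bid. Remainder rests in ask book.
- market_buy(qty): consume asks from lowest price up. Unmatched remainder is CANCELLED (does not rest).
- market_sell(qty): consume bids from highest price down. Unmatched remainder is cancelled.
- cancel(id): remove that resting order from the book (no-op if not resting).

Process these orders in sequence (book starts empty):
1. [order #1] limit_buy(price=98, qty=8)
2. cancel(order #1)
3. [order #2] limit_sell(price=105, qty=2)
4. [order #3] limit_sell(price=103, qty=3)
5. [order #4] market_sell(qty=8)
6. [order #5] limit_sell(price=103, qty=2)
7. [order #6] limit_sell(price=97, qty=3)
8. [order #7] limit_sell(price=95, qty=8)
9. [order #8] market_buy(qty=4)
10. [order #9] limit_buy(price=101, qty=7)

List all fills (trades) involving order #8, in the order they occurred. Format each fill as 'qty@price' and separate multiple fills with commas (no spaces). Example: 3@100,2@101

After op 1 [order #1] limit_buy(price=98, qty=8): fills=none; bids=[#1:8@98] asks=[-]
After op 2 cancel(order #1): fills=none; bids=[-] asks=[-]
After op 3 [order #2] limit_sell(price=105, qty=2): fills=none; bids=[-] asks=[#2:2@105]
After op 4 [order #3] limit_sell(price=103, qty=3): fills=none; bids=[-] asks=[#3:3@103 #2:2@105]
After op 5 [order #4] market_sell(qty=8): fills=none; bids=[-] asks=[#3:3@103 #2:2@105]
After op 6 [order #5] limit_sell(price=103, qty=2): fills=none; bids=[-] asks=[#3:3@103 #5:2@103 #2:2@105]
After op 7 [order #6] limit_sell(price=97, qty=3): fills=none; bids=[-] asks=[#6:3@97 #3:3@103 #5:2@103 #2:2@105]
After op 8 [order #7] limit_sell(price=95, qty=8): fills=none; bids=[-] asks=[#7:8@95 #6:3@97 #3:3@103 #5:2@103 #2:2@105]
After op 9 [order #8] market_buy(qty=4): fills=#8x#7:4@95; bids=[-] asks=[#7:4@95 #6:3@97 #3:3@103 #5:2@103 #2:2@105]
After op 10 [order #9] limit_buy(price=101, qty=7): fills=#9x#7:4@95 #9x#6:3@97; bids=[-] asks=[#3:3@103 #5:2@103 #2:2@105]

Answer: 4@95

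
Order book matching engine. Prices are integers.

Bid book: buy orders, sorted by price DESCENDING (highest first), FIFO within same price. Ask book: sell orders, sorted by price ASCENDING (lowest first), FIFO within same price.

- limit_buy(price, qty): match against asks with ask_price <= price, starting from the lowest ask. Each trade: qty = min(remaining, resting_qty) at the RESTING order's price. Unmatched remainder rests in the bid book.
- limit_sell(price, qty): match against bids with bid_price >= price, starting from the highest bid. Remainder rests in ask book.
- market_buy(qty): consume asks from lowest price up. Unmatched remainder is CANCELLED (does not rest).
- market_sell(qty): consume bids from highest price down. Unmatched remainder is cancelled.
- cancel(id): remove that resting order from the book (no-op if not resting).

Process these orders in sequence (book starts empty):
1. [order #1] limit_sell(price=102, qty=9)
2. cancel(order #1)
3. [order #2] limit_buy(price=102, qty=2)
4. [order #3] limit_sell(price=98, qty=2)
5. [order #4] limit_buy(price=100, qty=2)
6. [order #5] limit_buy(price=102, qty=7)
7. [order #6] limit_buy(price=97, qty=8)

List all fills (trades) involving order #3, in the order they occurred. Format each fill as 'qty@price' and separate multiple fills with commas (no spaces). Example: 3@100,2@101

After op 1 [order #1] limit_sell(price=102, qty=9): fills=none; bids=[-] asks=[#1:9@102]
After op 2 cancel(order #1): fills=none; bids=[-] asks=[-]
After op 3 [order #2] limit_buy(price=102, qty=2): fills=none; bids=[#2:2@102] asks=[-]
After op 4 [order #3] limit_sell(price=98, qty=2): fills=#2x#3:2@102; bids=[-] asks=[-]
After op 5 [order #4] limit_buy(price=100, qty=2): fills=none; bids=[#4:2@100] asks=[-]
After op 6 [order #5] limit_buy(price=102, qty=7): fills=none; bids=[#5:7@102 #4:2@100] asks=[-]
After op 7 [order #6] limit_buy(price=97, qty=8): fills=none; bids=[#5:7@102 #4:2@100 #6:8@97] asks=[-]

Answer: 2@102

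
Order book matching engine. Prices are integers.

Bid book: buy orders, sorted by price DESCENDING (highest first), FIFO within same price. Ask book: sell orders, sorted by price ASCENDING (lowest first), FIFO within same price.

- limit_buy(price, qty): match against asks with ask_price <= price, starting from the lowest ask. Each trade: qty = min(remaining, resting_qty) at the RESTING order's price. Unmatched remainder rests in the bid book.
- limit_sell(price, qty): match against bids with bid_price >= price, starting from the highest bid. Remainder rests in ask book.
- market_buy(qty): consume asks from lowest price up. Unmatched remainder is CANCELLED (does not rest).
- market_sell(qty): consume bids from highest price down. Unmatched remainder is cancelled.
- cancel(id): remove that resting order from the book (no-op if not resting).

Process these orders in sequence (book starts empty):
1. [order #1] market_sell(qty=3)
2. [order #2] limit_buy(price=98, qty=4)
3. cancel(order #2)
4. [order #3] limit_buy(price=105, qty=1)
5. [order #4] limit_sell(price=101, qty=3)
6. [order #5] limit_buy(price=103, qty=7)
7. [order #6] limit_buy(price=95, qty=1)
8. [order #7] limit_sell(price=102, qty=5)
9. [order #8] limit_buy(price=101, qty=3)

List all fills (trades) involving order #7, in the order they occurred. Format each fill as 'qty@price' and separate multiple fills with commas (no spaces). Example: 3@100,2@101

After op 1 [order #1] market_sell(qty=3): fills=none; bids=[-] asks=[-]
After op 2 [order #2] limit_buy(price=98, qty=4): fills=none; bids=[#2:4@98] asks=[-]
After op 3 cancel(order #2): fills=none; bids=[-] asks=[-]
After op 4 [order #3] limit_buy(price=105, qty=1): fills=none; bids=[#3:1@105] asks=[-]
After op 5 [order #4] limit_sell(price=101, qty=3): fills=#3x#4:1@105; bids=[-] asks=[#4:2@101]
After op 6 [order #5] limit_buy(price=103, qty=7): fills=#5x#4:2@101; bids=[#5:5@103] asks=[-]
After op 7 [order #6] limit_buy(price=95, qty=1): fills=none; bids=[#5:5@103 #6:1@95] asks=[-]
After op 8 [order #7] limit_sell(price=102, qty=5): fills=#5x#7:5@103; bids=[#6:1@95] asks=[-]
After op 9 [order #8] limit_buy(price=101, qty=3): fills=none; bids=[#8:3@101 #6:1@95] asks=[-]

Answer: 5@103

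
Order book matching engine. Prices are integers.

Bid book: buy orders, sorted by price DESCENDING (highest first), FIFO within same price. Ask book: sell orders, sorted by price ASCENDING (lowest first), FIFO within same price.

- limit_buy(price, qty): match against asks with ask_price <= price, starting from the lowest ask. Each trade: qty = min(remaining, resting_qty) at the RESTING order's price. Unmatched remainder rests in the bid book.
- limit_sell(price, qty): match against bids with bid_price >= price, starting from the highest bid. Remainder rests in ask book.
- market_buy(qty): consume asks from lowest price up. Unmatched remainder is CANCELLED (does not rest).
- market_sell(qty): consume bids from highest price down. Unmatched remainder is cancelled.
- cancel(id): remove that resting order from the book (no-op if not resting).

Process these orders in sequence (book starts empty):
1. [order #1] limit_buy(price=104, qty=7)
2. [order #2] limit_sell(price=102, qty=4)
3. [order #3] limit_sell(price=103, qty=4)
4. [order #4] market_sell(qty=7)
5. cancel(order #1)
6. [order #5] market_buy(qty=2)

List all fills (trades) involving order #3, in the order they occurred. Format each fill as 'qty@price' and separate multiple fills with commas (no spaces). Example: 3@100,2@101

Answer: 3@104,1@103

Derivation:
After op 1 [order #1] limit_buy(price=104, qty=7): fills=none; bids=[#1:7@104] asks=[-]
After op 2 [order #2] limit_sell(price=102, qty=4): fills=#1x#2:4@104; bids=[#1:3@104] asks=[-]
After op 3 [order #3] limit_sell(price=103, qty=4): fills=#1x#3:3@104; bids=[-] asks=[#3:1@103]
After op 4 [order #4] market_sell(qty=7): fills=none; bids=[-] asks=[#3:1@103]
After op 5 cancel(order #1): fills=none; bids=[-] asks=[#3:1@103]
After op 6 [order #5] market_buy(qty=2): fills=#5x#3:1@103; bids=[-] asks=[-]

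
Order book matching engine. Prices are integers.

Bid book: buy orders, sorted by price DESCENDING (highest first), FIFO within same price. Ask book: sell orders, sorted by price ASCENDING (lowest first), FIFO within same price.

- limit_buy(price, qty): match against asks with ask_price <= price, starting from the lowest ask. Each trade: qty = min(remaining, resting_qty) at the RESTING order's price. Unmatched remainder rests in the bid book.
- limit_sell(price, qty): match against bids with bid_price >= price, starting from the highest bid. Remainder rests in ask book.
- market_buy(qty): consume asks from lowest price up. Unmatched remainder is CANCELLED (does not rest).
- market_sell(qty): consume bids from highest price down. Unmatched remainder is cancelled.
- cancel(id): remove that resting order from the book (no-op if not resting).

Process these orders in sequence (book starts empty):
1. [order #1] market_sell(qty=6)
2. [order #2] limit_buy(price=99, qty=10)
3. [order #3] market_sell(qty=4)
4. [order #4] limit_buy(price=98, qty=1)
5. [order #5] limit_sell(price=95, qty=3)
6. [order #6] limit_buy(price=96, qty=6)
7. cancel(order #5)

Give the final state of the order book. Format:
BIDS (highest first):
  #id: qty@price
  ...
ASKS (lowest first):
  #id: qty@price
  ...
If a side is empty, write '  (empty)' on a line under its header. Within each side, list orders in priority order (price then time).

After op 1 [order #1] market_sell(qty=6): fills=none; bids=[-] asks=[-]
After op 2 [order #2] limit_buy(price=99, qty=10): fills=none; bids=[#2:10@99] asks=[-]
After op 3 [order #3] market_sell(qty=4): fills=#2x#3:4@99; bids=[#2:6@99] asks=[-]
After op 4 [order #4] limit_buy(price=98, qty=1): fills=none; bids=[#2:6@99 #4:1@98] asks=[-]
After op 5 [order #5] limit_sell(price=95, qty=3): fills=#2x#5:3@99; bids=[#2:3@99 #4:1@98] asks=[-]
After op 6 [order #6] limit_buy(price=96, qty=6): fills=none; bids=[#2:3@99 #4:1@98 #6:6@96] asks=[-]
After op 7 cancel(order #5): fills=none; bids=[#2:3@99 #4:1@98 #6:6@96] asks=[-]

Answer: BIDS (highest first):
  #2: 3@99
  #4: 1@98
  #6: 6@96
ASKS (lowest first):
  (empty)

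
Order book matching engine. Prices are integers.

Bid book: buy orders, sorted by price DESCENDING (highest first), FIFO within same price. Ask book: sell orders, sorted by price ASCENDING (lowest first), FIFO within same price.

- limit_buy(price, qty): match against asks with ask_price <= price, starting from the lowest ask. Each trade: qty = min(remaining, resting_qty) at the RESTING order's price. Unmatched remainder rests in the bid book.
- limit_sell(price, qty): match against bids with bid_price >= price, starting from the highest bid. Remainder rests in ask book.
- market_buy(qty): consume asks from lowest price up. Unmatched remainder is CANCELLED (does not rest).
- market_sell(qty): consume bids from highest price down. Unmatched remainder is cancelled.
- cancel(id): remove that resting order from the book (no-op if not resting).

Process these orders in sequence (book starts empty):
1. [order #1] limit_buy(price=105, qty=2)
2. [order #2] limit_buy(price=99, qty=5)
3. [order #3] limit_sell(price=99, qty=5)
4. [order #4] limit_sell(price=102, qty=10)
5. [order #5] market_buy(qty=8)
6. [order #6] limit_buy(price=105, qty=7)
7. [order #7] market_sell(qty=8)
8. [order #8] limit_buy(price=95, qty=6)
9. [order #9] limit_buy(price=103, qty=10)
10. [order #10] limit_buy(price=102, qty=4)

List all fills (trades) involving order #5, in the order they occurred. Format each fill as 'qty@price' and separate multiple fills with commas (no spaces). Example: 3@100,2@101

After op 1 [order #1] limit_buy(price=105, qty=2): fills=none; bids=[#1:2@105] asks=[-]
After op 2 [order #2] limit_buy(price=99, qty=5): fills=none; bids=[#1:2@105 #2:5@99] asks=[-]
After op 3 [order #3] limit_sell(price=99, qty=5): fills=#1x#3:2@105 #2x#3:3@99; bids=[#2:2@99] asks=[-]
After op 4 [order #4] limit_sell(price=102, qty=10): fills=none; bids=[#2:2@99] asks=[#4:10@102]
After op 5 [order #5] market_buy(qty=8): fills=#5x#4:8@102; bids=[#2:2@99] asks=[#4:2@102]
After op 6 [order #6] limit_buy(price=105, qty=7): fills=#6x#4:2@102; bids=[#6:5@105 #2:2@99] asks=[-]
After op 7 [order #7] market_sell(qty=8): fills=#6x#7:5@105 #2x#7:2@99; bids=[-] asks=[-]
After op 8 [order #8] limit_buy(price=95, qty=6): fills=none; bids=[#8:6@95] asks=[-]
After op 9 [order #9] limit_buy(price=103, qty=10): fills=none; bids=[#9:10@103 #8:6@95] asks=[-]
After op 10 [order #10] limit_buy(price=102, qty=4): fills=none; bids=[#9:10@103 #10:4@102 #8:6@95] asks=[-]

Answer: 8@102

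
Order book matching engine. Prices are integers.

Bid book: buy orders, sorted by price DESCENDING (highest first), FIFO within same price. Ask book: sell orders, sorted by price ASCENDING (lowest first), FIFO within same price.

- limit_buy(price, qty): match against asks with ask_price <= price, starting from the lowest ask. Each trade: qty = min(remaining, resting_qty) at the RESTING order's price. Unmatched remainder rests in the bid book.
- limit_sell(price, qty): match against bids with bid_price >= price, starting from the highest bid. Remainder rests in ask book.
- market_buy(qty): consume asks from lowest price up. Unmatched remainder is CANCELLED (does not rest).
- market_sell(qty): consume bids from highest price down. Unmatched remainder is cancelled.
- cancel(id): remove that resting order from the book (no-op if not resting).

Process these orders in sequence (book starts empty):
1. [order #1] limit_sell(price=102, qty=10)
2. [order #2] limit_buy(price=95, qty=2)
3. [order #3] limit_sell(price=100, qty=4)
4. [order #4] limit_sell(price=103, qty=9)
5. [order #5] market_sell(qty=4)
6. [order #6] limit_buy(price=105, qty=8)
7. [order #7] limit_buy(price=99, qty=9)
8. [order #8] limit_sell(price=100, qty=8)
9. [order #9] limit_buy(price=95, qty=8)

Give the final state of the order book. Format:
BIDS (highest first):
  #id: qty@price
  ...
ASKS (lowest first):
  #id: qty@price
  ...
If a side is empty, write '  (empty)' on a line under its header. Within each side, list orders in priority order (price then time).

After op 1 [order #1] limit_sell(price=102, qty=10): fills=none; bids=[-] asks=[#1:10@102]
After op 2 [order #2] limit_buy(price=95, qty=2): fills=none; bids=[#2:2@95] asks=[#1:10@102]
After op 3 [order #3] limit_sell(price=100, qty=4): fills=none; bids=[#2:2@95] asks=[#3:4@100 #1:10@102]
After op 4 [order #4] limit_sell(price=103, qty=9): fills=none; bids=[#2:2@95] asks=[#3:4@100 #1:10@102 #4:9@103]
After op 5 [order #5] market_sell(qty=4): fills=#2x#5:2@95; bids=[-] asks=[#3:4@100 #1:10@102 #4:9@103]
After op 6 [order #6] limit_buy(price=105, qty=8): fills=#6x#3:4@100 #6x#1:4@102; bids=[-] asks=[#1:6@102 #4:9@103]
After op 7 [order #7] limit_buy(price=99, qty=9): fills=none; bids=[#7:9@99] asks=[#1:6@102 #4:9@103]
After op 8 [order #8] limit_sell(price=100, qty=8): fills=none; bids=[#7:9@99] asks=[#8:8@100 #1:6@102 #4:9@103]
After op 9 [order #9] limit_buy(price=95, qty=8): fills=none; bids=[#7:9@99 #9:8@95] asks=[#8:8@100 #1:6@102 #4:9@103]

Answer: BIDS (highest first):
  #7: 9@99
  #9: 8@95
ASKS (lowest first):
  #8: 8@100
  #1: 6@102
  #4: 9@103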